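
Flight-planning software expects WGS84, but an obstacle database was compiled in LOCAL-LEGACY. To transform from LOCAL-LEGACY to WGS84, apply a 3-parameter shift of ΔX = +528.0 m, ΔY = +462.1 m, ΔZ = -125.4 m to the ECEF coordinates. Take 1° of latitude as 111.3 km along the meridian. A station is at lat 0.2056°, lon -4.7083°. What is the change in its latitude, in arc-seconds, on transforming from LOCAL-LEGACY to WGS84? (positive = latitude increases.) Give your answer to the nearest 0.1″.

Δφ = -4.1″

sin φ = 0.003588, cos φ = 0.999994, sin λ = -0.082083, cos λ = 0.996626.
North component: ΔN = −sin φ cos λ·ΔX − sin φ sin λ·ΔY + cos φ·ΔZ = −(0.003588)(0.996626)(528.0) − (0.003588)(-0.082083)(462.1) + (0.999994)(-125.4) = -127.15 m.
1° of latitude spans 111300 m, so Δφ = -127.15 / 111300 × 3600 = -4.113″.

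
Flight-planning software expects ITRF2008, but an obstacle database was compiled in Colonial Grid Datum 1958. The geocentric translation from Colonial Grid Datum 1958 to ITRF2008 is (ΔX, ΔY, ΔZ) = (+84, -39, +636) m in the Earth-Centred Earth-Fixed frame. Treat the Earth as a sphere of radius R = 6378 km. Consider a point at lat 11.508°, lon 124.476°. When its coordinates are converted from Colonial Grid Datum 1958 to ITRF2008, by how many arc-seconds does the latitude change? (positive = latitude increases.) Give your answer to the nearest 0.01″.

Δφ = 20.67″

sin φ = 0.199505, cos φ = 0.979897, sin λ = 0.824363, cos λ = -0.566061.
North component: ΔN = −sin φ cos λ·ΔX − sin φ sin λ·ΔY + cos φ·ΔZ = −(0.199505)(-0.566061)(84) − (0.199505)(0.824363)(-39) + (0.979897)(636) = 639.11 m.
1° of latitude spans πR/180 = 111317 m, so Δφ = 639.11 / 111317 × 3600 = 20.669″.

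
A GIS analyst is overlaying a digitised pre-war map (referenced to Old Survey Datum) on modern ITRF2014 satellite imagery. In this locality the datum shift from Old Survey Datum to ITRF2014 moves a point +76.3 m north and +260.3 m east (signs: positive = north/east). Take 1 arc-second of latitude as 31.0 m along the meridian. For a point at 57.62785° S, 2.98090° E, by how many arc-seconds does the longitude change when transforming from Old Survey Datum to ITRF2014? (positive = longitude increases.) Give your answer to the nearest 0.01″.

Δλ = 15.68″

At latitude -57.62785°, cos φ = 0.535416.
1″ of longitude at this latitude = 31.00 × cos φ = 16.5979 m, so Δλ = 260.3 / 16.5979 = 15.683″.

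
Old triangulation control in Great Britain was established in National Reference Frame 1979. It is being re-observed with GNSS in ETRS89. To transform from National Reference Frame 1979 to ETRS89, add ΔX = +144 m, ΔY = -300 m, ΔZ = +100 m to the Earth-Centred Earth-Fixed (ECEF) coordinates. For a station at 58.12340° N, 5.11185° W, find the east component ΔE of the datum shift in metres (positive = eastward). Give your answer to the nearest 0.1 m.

ΔE = -286.0 m

At φ = 58.12340°, λ = -5.11185°: sin φ = 0.849187, cos φ = 0.528092, sin λ = -0.089100, cos λ = 0.996023.
ΔE = −sin λ·ΔX + cos λ·ΔY = −(-0.089100)·(144) + (0.996023)·(-300) = -285.98 m.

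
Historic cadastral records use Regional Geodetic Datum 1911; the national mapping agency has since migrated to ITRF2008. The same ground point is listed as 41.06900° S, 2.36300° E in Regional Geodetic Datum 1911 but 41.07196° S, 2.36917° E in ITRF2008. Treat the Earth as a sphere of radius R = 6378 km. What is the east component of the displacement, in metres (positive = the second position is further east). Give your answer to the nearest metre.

ΔE = 518 m

Δφ = -41.07196° − -41.06900° = -0.00296°; Δλ = 2.36917° − 2.36300° = +0.00617°.
1° along a meridian = πR/180 = 111317 m.
ΔN = Δφ × 111317 = -329.5 m; ΔE = Δλ × 111317 × cos(-41.06900°) = +0.00617 × 111317 × 0.753919 = 517.8 m.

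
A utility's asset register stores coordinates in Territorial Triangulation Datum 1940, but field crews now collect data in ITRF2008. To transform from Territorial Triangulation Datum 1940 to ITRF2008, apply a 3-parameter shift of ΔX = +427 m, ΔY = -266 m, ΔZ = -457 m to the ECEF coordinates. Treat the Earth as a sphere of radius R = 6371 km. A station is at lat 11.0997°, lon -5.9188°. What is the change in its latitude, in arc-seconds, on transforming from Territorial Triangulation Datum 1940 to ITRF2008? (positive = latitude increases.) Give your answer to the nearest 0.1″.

Δφ = -17.3″

sin φ = 0.192517, cos φ = 0.981294, sin λ = -0.103119, cos λ = 0.994669.
North component: ΔN = −sin φ cos λ·ΔX − sin φ sin λ·ΔY + cos φ·ΔZ = −(0.192517)(0.994669)(427) − (0.192517)(-0.103119)(-266) + (0.981294)(-457) = -535.50 m.
1° of latitude spans πR/180 = 111195 m, so Δφ = -535.50 / 111195 × 3600 = -17.337″.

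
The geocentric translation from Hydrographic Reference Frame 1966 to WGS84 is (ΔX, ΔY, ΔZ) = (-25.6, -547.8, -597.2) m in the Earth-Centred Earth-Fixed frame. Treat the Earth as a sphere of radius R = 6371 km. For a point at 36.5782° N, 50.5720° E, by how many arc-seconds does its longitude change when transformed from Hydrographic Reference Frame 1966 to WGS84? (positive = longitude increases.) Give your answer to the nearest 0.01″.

sin φ = 0.595919, cos φ = 0.803044, sin λ = 0.772423, cos λ = 0.635108.
East component: ΔE = −sin λ·ΔX + cos λ·ΔY = −(0.772423)(-25.6) + (0.635108)(-547.8) = -328.14 m.
1° of latitude spans πR/180 = 111195 m; at latitude φ, 1° of longitude spans that × cos φ = 89294.4 m, so Δλ = -328.14 / 89294.4 × 3600 = -13.229″.

Δλ = -13.23″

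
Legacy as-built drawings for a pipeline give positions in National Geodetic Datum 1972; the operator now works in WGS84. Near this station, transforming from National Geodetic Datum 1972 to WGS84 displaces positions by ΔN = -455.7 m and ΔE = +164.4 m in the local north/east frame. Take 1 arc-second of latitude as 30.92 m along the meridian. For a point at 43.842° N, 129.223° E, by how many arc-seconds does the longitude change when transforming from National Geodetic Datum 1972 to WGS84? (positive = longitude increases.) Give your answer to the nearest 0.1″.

Δλ = 7.4″

At latitude 43.842°, cos φ = 0.721253.
1″ of longitude at this latitude = 30.92 × cos φ = 22.3011 m, so Δλ = 164.4 / 22.3011 = 7.372″.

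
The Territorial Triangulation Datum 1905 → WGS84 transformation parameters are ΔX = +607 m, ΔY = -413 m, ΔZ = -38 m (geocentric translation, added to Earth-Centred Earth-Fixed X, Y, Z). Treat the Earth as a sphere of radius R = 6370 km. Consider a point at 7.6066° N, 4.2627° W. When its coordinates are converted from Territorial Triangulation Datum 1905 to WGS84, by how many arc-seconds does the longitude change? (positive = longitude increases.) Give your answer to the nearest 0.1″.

Δλ = -12.0″

sin φ = 0.132371, cos φ = 0.991200, sin λ = -0.074330, cos λ = 0.997234.
East component: ΔE = −sin λ·ΔX + cos λ·ΔY = −(-0.074330)(607) + (0.997234)(-413) = -366.74 m.
1° of latitude spans πR/180 = 111177 m; at latitude φ, 1° of longitude spans that × cos φ = 110199.1 m, so Δλ = -366.74 / 110199.1 × 3600 = -11.981″.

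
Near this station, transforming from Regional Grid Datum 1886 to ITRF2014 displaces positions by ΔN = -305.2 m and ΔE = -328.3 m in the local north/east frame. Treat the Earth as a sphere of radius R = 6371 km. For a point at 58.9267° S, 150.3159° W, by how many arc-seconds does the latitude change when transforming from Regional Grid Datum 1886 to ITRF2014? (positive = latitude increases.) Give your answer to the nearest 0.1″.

On a sphere of radius R, 1 rad of latitude = R, so Δφ = ΔN / R = -305.2 / 6371000 = -4.7905e-05 rad = -9.881″.

Δφ = -9.9″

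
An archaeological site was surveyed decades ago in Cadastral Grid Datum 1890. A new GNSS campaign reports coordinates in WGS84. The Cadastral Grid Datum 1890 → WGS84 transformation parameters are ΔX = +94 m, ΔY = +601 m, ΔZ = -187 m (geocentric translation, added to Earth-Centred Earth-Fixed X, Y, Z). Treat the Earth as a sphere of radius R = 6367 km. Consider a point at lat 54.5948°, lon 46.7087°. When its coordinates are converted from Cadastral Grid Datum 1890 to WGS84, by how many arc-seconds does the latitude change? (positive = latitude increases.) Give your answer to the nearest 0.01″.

Δφ = -16.76″

sin φ = 0.815075, cos φ = 0.579355, sin λ = 0.727877, cos λ = 0.685708.
North component: ΔN = −sin φ cos λ·ΔX − sin φ sin λ·ΔY + cos φ·ΔZ = −(0.815075)(0.685708)(94) − (0.815075)(0.727877)(601) + (0.579355)(-187) = -517.43 m.
1° of latitude spans πR/180 = 111125 m, so Δφ = -517.43 / 111125 × 3600 = -16.763″.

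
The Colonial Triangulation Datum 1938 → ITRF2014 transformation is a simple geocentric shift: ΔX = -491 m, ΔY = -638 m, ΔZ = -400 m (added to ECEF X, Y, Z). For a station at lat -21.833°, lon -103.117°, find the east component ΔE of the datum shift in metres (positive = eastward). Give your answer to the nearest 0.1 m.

At φ = -21.833°, λ = -103.117°: sin φ = -0.371903, cos φ = 0.928272, sin λ = -0.973909, cos λ = -0.226940.
ΔE = −sin λ·ΔX + cos λ·ΔY = −(-0.973909)·(-491) + (-0.226940)·(-638) = -333.40 m.

ΔE = -333.4 m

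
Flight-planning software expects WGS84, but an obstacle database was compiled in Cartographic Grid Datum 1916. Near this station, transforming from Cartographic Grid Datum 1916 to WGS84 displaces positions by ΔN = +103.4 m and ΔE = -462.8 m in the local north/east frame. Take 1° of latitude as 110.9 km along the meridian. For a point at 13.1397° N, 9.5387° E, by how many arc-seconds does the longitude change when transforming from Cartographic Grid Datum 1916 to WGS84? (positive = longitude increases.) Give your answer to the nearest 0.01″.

Δλ = -15.43″

At latitude 13.1397°, cos φ = 0.973819.
1° of longitude at this latitude = 110.9 × cos φ = 108.00 km, so Δλ = -462.8 / 107996.5 = -0.0042853° = -15.427″.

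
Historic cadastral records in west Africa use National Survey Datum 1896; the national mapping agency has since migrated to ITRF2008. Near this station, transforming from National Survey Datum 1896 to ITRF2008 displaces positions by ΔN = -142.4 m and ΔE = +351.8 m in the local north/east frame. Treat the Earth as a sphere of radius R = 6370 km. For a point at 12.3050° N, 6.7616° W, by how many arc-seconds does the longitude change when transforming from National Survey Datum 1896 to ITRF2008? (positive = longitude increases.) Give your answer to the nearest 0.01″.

At latitude 12.3050°, cos φ = 0.977027.
One radian of longitude at latitude φ spans R cos φ, so Δλ = ΔE / (R cos φ) = 351.8 / (6370000 × 0.977027) = 5.6526e-05 rad = 11.659″.

Δλ = 11.66″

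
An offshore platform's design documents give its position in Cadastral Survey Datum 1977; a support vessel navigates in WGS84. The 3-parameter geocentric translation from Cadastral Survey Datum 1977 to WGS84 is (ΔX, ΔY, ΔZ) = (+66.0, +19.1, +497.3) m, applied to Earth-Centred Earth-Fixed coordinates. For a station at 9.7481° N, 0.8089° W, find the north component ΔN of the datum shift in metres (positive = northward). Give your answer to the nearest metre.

The local north axis is (−sin φ cos λ, −sin φ sin λ, cos φ), giving ΔN = -11.174 + 0.046 + 490.120 = 478.99 m.

ΔN = 479 m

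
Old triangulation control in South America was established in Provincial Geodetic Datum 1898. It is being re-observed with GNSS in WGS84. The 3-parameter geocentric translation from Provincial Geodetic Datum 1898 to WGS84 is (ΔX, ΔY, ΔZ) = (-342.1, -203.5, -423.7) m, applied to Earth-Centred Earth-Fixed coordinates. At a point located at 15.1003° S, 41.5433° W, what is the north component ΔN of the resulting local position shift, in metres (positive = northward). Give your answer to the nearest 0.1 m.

At φ = -15.1003°, λ = -41.5433°: sin φ = -0.260510, cos φ = 0.965471, sin λ = -0.663186, cos λ = 0.748455.
ΔN = −sin φ cos λ·ΔX − sin φ sin λ·ΔY + cos φ·ΔZ = −(-0.260510)(0.748455)(-342.1) − (-0.260510)(-0.663186)(-203.5) + (0.965471)(-423.7) = -440.61 m.

ΔN = -440.6 m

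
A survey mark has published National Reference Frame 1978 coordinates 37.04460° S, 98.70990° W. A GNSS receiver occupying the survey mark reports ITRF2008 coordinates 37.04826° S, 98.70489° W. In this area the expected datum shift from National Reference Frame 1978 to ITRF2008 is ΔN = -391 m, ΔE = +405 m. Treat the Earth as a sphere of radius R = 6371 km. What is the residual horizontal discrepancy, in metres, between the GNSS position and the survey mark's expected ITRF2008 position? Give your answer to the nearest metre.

43 m

Observed coordinate differences: Δφ = -0.00366°, Δλ = +0.00501°.
Converting to metres (1° lat = 111195 m, cos φ = 0.798167): observed ΔN = -407.0 m, observed ΔE = 444.6 m.
Subtracting the expected shift leaves a residual of -407.0 − (-391) = -16.0 m north and 444.6 − (405) = 39.6 m east.
Residual distance = √((-16.0)² + 39.6²) = 42.7 m.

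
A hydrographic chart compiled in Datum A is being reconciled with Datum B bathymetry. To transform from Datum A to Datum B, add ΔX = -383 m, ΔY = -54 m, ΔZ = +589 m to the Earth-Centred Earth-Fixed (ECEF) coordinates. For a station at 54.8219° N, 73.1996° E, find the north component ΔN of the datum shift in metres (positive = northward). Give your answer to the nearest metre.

The local north axis is (−sin φ cos λ, −sin φ sin λ, cos φ), giving ΔN = 90.484 + 42.254 + 339.335 = 472.07 m.

ΔN = 472 m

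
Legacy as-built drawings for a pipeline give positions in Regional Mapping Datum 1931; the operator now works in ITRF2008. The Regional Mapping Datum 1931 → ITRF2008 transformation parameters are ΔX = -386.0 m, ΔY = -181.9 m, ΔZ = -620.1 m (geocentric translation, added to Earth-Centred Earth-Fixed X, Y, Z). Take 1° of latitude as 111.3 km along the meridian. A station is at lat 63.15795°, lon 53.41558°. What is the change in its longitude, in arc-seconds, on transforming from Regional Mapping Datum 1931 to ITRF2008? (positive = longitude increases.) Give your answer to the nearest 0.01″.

Δλ = 14.44″

sin φ = 0.892255, cos φ = 0.451532, sin λ = 0.802980, cos λ = 0.596007.
East component: ΔE = −sin λ·ΔX + cos λ·ΔY = −(0.802980)(-386.0) + (0.596007)(-181.9) = 201.54 m.
1° of latitude spans 111300 m; at latitude φ, 1° of longitude spans that × cos φ = 50255.6 m, so Δλ = 201.54 / 50255.6 × 3600 = 14.437″.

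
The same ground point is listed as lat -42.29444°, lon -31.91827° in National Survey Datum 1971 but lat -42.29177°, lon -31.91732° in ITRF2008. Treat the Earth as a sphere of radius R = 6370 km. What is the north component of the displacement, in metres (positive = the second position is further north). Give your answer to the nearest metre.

Δφ = -42.29177° − -42.29444° = +0.00267°; Δλ = -31.91732° − -31.91827° = +0.00095°.
1° along a meridian = πR/180 = 111177 m.
ΔN = Δφ × 111177 = 296.8 m; ΔE = Δλ × 111177 × cos(-42.29444°) = +0.00095 × 111177 × 0.739696 = 78.1 m.

ΔN = 297 m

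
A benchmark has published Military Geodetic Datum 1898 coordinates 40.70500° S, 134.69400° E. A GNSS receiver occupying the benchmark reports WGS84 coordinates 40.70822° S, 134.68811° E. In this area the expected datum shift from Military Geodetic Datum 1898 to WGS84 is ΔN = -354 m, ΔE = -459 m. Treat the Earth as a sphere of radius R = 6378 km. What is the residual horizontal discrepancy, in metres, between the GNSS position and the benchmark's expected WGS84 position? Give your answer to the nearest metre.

Observed coordinate differences: Δφ = -0.00322°, Δλ = -0.00589°.
Converting to metres (1° lat = 111317 m, cos φ = 0.758077): observed ΔN = -358.4 m, observed ΔE = -497.0 m.
Subtracting the expected shift leaves a residual of -358.4 − (-354) = -4.4 m north and -497.0 − (-459) = -38.0 m east.
Residual distance = √((-4.4)² + (-38.0)²) = 38.3 m.

38 m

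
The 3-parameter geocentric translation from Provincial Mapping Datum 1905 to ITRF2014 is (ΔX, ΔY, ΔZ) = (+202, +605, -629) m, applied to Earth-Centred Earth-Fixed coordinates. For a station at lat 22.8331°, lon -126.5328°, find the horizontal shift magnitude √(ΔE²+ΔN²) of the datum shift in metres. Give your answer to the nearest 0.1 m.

The local east axis at (φ, λ) is (−sin λ, cos λ, 0), so ΔE = −sin(-126.5328°)·202 + cos(-126.5328°)·605 = -197.84 m.
The local north axis is (−sin φ cos λ, −sin φ sin λ, cos φ), giving ΔN = 46.662 + 188.641 − 579.711 = -344.41 m.
Horizontal magnitude = √(ΔE² + ΔN²) = √((-197.84)² + (-344.41)²) = 397.19 m.

397.2 m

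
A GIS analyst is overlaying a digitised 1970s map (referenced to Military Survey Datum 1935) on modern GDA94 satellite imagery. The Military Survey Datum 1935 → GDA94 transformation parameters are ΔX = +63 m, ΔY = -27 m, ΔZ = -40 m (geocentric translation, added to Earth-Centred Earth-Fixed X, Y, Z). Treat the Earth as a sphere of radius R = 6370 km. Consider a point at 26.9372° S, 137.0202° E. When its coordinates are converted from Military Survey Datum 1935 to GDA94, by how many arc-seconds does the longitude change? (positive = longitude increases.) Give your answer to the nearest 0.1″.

Δλ = -0.8″

sin φ = -0.453014, cos φ = 0.891504, sin λ = 0.681740, cos λ = -0.731594.
East component: ΔE = −sin λ·ΔX + cos λ·ΔY = −(0.681740)(63) + (-0.731594)(-27) = -23.20 m.
1° of latitude spans πR/180 = 111177 m; at latitude φ, 1° of longitude spans that × cos φ = 99115.1 m, so Δλ = -23.20 / 99115.1 × 3600 = -0.843″.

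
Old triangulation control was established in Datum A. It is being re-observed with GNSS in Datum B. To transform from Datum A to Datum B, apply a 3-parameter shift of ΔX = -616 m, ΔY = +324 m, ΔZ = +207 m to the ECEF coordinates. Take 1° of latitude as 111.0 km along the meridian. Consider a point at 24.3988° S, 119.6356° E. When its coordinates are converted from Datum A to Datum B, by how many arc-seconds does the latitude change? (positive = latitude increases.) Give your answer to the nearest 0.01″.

sin φ = -0.413085, cos φ = 0.910692, sin λ = 0.869188, cos λ = -0.494482.
North component: ΔN = −sin φ cos λ·ΔX − sin φ sin λ·ΔY + cos φ·ΔZ = −(-0.413085)(-0.494482)(-616) − (-0.413085)(0.869188)(324) + (0.910692)(207) = 430.67 m.
1° of latitude spans 111000 m, so Δφ = 430.67 / 111000 × 3600 = 13.968″.

Δφ = 13.97″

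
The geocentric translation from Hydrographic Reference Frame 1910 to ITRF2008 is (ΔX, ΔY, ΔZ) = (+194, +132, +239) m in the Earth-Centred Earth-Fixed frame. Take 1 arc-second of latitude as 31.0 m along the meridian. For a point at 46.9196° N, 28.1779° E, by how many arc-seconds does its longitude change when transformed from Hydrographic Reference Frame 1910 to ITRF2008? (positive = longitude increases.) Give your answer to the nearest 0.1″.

Δλ = 1.2″

sin φ = 0.730396, cos φ = 0.683024, sin λ = 0.472211, cos λ = 0.881486.
East component: ΔE = −sin λ·ΔX + cos λ·ΔY = −(0.472211)(194) + (0.881486)(132) = 24.75 m.
1° of latitude spans 3600 × 31.00 = 111600 m; at latitude φ, 1° of longitude spans that × cos φ = 76225.5 m, so Δλ = 24.75 / 76225.5 × 3600 = 1.169″.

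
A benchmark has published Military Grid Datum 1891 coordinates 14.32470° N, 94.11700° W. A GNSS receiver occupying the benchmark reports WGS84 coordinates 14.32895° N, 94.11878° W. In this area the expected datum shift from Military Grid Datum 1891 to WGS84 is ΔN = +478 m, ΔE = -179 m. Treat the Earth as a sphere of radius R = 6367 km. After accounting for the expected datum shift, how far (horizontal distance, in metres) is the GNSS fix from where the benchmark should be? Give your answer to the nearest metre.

14 m

Observed coordinate differences: Δφ = +0.00425°, Δλ = -0.00178°.
Converting to metres (1° lat = 111125 m, cos φ = 0.968909): observed ΔN = 472.3 m, observed ΔE = -191.7 m.
Subtracting the expected shift leaves a residual of 472.3 − (478) = -5.7 m north and -191.7 − (-179) = -12.7 m east.
Residual distance = √((-5.7)² + (-12.7)²) = 13.9 m.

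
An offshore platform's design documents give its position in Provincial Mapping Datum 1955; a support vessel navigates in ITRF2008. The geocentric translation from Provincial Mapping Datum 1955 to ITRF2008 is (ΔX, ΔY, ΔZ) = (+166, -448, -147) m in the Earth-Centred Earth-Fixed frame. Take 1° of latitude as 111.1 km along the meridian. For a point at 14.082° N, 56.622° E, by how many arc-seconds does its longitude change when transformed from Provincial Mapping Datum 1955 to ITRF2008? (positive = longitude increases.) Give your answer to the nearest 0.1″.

Δλ = -12.9″

sin φ = 0.243310, cos φ = 0.969949, sin λ = 0.835059, cos λ = 0.550160.
East component: ΔE = −sin λ·ΔX + cos λ·ΔY = −(0.835059)(166) + (0.550160)(-448) = -385.09 m.
1° of latitude spans 111100 m; at latitude φ, 1° of longitude spans that × cos φ = 107761.3 m, so Δλ = -385.09 / 107761.3 × 3600 = -12.865″.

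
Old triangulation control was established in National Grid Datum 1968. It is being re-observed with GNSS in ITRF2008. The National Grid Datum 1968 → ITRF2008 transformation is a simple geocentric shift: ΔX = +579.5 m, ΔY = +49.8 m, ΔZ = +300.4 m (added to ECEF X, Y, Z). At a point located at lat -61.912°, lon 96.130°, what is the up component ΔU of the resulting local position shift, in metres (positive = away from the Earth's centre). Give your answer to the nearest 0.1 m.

ΔU = -270.8 m

The local up (radial) axis is (cos φ cos λ, cos φ sin λ, sin φ), giving ΔU = -29.136 + 23.313 − 265.021 = -270.84 m.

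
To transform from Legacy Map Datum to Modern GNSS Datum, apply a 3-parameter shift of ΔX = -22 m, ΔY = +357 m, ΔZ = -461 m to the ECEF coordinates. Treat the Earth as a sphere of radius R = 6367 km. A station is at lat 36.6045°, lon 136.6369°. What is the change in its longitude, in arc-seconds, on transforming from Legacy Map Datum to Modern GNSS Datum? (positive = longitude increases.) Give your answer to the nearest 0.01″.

sin φ = 0.596288, cos φ = 0.802771, sin λ = 0.686619, cos λ = -0.727017.
East component: ΔE = −sin λ·ΔX + cos λ·ΔY = −(0.686619)(-22) + (-0.727017)(357) = -244.44 m.
1° of latitude spans πR/180 = 111125 m; at latitude φ, 1° of longitude spans that × cos φ = 89208.0 m, so Δλ = -244.44 / 89208.0 × 3600 = -9.864″.

Δλ = -9.86″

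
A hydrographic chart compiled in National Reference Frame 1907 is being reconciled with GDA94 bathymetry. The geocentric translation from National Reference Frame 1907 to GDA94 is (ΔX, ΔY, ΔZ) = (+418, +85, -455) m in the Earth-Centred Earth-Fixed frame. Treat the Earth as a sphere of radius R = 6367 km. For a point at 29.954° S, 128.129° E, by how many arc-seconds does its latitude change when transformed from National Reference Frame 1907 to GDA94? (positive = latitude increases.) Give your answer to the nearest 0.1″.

Δφ = -15.9″

sin φ = -0.499305, cos φ = 0.866427, sin λ = 0.786623, cos λ = -0.617434.
North component: ΔN = −sin φ cos λ·ΔX − sin φ sin λ·ΔY + cos φ·ΔZ = −(-0.499305)(-0.617434)(418) − (-0.499305)(0.786623)(85) + (0.866427)(-455) = -489.70 m.
1° of latitude spans πR/180 = 111125 m, so Δφ = -489.70 / 111125 × 3600 = -15.864″.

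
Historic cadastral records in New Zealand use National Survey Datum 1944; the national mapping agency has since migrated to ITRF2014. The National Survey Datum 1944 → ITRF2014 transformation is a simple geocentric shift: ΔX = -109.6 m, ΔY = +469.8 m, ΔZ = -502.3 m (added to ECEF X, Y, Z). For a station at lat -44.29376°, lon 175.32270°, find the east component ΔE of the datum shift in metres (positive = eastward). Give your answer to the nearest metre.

At φ = -44.29376°, λ = 175.32270°: sin φ = -0.698337, cos φ = 0.715769, sin λ = 0.081544, cos λ = -0.996670.
ΔE = −sin λ·ΔX + cos λ·ΔY = −(0.081544)·(-109.6) + (-0.996670)·(469.8) = -459.30 m.

ΔE = -459 m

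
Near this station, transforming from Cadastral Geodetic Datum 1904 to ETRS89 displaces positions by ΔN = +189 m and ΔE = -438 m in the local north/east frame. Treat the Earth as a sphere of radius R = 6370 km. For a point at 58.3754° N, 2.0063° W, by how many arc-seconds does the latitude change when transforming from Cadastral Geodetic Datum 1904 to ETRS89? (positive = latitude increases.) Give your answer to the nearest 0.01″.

On a sphere of radius R, 1 rad of latitude = R, so Δφ = ΔN / R = 189.0 / 6370000 = 2.9670e-05 rad = 6.120″.

Δφ = 6.12″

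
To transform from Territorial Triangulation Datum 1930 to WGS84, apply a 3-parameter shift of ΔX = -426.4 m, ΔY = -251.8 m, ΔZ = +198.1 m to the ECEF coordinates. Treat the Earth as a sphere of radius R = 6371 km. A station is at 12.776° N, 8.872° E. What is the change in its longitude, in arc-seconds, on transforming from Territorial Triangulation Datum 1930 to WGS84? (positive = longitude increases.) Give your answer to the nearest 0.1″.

sin φ = 0.221140, cos φ = 0.975242, sin λ = 0.154228, cos λ = 0.988035.
East component: ΔE = −sin λ·ΔX + cos λ·ΔY = −(0.154228)(-426.4) + (0.988035)(-251.8) = -183.02 m.
1° of latitude spans πR/180 = 111195 m; at latitude φ, 1° of longitude spans that × cos φ = 108442.0 m, so Δλ = -183.02 / 108442.0 × 3600 = -6.076″.

Δλ = -6.1″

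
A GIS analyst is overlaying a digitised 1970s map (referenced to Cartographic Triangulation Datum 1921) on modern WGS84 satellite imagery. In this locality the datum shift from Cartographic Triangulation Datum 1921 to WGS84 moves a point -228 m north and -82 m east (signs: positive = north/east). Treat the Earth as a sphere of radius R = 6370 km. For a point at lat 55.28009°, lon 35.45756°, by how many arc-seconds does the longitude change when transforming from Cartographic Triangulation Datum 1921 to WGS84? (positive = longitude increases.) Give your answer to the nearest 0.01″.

Δλ = -4.66″

At latitude 55.28009°, cos φ = 0.569565.
One radian of longitude at latitude φ spans R cos φ, so Δλ = ΔE / (R cos φ) = -82.0 / (6370000 × 0.569565) = -2.2601e-05 rad = -4.662″.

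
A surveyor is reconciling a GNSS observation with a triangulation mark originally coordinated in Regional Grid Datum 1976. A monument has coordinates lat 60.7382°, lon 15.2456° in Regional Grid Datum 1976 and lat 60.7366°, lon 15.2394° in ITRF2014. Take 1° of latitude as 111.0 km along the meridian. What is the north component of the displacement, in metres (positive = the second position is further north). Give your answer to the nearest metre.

Δφ = 60.7366° − 60.7382° = -0.0016°; Δλ = 15.2394° − 15.2456° = -0.0062°.
ΔN = Δφ × 111000 = -177.6 m; ΔE = Δλ × 111000 × cos(60.7382°) = -0.0062 × 111000 × 0.488801 = -336.4 m.

ΔN = -178 m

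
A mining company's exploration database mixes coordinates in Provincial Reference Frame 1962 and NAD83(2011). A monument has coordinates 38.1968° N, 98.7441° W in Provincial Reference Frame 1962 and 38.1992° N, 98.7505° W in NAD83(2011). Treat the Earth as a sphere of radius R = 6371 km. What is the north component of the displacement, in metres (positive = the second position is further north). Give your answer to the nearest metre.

Δφ = 38.1992° − 38.1968° = +0.0024°; Δλ = -98.7505° − -98.7441° = -0.0064°.
1° along a meridian = πR/180 = 111195 m.
ΔN = Δφ × 111195 = 266.9 m; ΔE = Δλ × 111195 × cos(38.1968°) = -0.0064 × 111195 × 0.785891 = -559.3 m.

ΔN = 267 m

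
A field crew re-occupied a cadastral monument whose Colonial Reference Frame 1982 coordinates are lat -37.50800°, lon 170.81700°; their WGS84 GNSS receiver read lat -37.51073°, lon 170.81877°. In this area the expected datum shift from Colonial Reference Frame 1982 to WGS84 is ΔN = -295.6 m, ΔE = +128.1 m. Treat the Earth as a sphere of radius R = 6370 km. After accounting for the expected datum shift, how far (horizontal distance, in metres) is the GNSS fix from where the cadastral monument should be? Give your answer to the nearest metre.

Observed coordinate differences: Δφ = -0.00273°, Δλ = +0.00177°.
Converting to metres (1° lat = 111177 m, cos φ = 0.793268): observed ΔN = -303.5 m, observed ΔE = 156.1 m.
Subtracting the expected shift leaves a residual of -303.5 − (-295.6) = -7.9 m north and 156.1 − (128.1) = 28.0 m east.
Residual distance = √((-7.9)² + 28.0²) = 29.1 m.

29 m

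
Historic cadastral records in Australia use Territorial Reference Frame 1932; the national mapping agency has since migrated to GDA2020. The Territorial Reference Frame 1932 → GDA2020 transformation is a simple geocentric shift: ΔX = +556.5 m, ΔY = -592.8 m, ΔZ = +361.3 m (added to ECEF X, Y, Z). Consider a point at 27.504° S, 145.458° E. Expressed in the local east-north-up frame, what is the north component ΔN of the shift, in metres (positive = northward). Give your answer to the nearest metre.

At φ = -27.504°, λ = 145.458°: sin φ = -0.461811, cos φ = 0.886979, sin λ = 0.567010, cos λ = -0.823711.
ΔN = −sin φ cos λ·ΔX − sin φ sin λ·ΔY + cos φ·ΔZ = −(-0.461811)(-0.823711)(556.5) − (-0.461811)(0.567010)(-592.8) + (0.886979)(361.3) = -46.45 m.

ΔN = -46 m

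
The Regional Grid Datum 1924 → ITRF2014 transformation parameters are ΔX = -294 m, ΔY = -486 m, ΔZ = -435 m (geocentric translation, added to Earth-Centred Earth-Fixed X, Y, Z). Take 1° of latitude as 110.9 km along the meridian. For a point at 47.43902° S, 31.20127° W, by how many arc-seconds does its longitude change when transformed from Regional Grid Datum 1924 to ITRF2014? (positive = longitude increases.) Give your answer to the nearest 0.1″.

sin φ = -0.736558, cos φ = 0.676375, sin λ = -0.518046, cos λ = 0.855353.
East component: ΔE = −sin λ·ΔX + cos λ·ΔY = −(-0.518046)(-294) + (0.855353)(-486) = -568.01 m.
1° of latitude spans 110900 m; at latitude φ, 1° of longitude spans that × cos φ = 75009.9 m, so Δλ = -568.01 / 75009.9 × 3600 = -27.261″.

Δλ = -27.3″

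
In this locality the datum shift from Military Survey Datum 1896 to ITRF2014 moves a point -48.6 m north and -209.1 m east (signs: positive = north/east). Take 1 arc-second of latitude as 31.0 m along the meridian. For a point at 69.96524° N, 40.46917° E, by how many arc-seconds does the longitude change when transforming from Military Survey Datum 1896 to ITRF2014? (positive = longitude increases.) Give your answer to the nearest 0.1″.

At latitude 69.96524°, cos φ = 0.342590.
1″ of longitude at this latitude = 31.00 × cos φ = 10.6203 m, so Δλ = -209.1 / 10.6203 = -19.689″.

Δλ = -19.7″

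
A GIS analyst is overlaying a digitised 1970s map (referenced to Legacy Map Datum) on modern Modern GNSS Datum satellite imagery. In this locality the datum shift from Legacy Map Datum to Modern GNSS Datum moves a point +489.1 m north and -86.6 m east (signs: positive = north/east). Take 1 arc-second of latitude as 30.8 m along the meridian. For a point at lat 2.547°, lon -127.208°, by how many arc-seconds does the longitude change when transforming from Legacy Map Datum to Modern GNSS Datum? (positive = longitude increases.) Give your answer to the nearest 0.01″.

Δλ = -2.81″

At latitude 2.547°, cos φ = 0.999012.
1″ of longitude at this latitude = 30.80 × cos φ = 30.7696 m, so Δλ = -86.6 / 30.7696 = -2.814″.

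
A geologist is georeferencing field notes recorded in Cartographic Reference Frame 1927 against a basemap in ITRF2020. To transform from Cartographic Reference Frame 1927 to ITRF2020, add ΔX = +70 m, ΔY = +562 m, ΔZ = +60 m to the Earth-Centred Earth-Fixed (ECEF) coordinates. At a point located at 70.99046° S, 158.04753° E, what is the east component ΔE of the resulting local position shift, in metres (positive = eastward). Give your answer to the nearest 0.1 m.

ΔE = -547.4 m

The local east axis at (φ, λ) is (−sin λ, cos λ, 0), so ΔE = −sin(158.04753°)·70 + cos(158.04753°)·562 = -547.42 m.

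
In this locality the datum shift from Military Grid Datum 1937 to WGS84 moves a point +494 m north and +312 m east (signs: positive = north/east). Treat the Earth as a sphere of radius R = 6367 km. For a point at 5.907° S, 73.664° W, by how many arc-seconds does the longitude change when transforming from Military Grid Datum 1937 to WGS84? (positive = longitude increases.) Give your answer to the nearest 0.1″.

Δλ = 10.2″

At latitude -5.907°, cos φ = 0.994690.
One radian of longitude at latitude φ spans R cos φ, so Δλ = ΔE / (R cos φ) = 312.0 / (6367000 × 0.994690) = 4.9264e-05 rad = 10.161″.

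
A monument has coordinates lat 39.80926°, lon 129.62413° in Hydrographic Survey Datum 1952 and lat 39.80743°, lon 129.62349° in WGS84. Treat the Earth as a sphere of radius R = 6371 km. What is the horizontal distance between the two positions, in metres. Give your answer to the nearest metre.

Δφ = 39.80743° − 39.80926° = -0.00183°; Δλ = 129.62349° − 129.62413° = -0.00064°.
1° along a meridian = πR/180 = 111195 m.
ΔN = Δφ × 111195 = -203.5 m; ΔE = Δλ × 111195 × cos(39.80926°) = -0.00064 × 111195 × 0.768180 = -54.7 m.
Distance = √(ΔE² + ΔN²) = √((-54.7)² + (-203.5)²) = 210.7 m.

211 m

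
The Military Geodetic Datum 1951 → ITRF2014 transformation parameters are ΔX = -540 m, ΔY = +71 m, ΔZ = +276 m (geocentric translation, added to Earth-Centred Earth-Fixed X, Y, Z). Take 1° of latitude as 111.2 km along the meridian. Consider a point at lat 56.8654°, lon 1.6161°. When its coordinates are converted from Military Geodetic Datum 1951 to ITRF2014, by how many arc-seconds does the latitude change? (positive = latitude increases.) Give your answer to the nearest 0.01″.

sin φ = 0.837389, cos φ = 0.546608, sin λ = 0.028203, cos λ = 0.999602.
North component: ΔN = −sin φ cos λ·ΔX − sin φ sin λ·ΔY + cos φ·ΔZ = −(0.837389)(0.999602)(-540) − (0.837389)(0.028203)(71) + (0.546608)(276) = 601.20 m.
1° of latitude spans 111200 m, so Δφ = 601.20 / 111200 × 3600 = 19.463″.

Δφ = 19.46″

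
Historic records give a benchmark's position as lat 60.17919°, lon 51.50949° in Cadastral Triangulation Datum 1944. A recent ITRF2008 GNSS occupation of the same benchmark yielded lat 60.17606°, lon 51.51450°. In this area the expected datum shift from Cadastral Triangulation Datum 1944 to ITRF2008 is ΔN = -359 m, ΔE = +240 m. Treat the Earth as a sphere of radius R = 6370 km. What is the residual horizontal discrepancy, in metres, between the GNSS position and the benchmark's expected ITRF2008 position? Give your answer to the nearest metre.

Observed coordinate differences: Δφ = -0.00313°, Δλ = +0.00501°.
Converting to metres (1° lat = 111177 m, cos φ = 0.497289): observed ΔN = -348.0 m, observed ΔE = 277.0 m.
Subtracting the expected shift leaves a residual of -348.0 − (-359) = 11.0 m north and 277.0 − (240) = 37.0 m east.
Residual distance = √(11.0² + 37.0²) = 38.6 m.

39 m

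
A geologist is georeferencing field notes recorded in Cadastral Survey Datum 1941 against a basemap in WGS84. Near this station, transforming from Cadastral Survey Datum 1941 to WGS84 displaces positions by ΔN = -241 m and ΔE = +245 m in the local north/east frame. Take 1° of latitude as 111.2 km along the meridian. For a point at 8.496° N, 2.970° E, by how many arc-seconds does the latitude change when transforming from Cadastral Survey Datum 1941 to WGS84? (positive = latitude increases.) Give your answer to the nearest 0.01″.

1° of latitude = 111.2 km, so Δφ = -241.0 / 111200 = -0.0021673° = -7.802″.

Δφ = -7.80″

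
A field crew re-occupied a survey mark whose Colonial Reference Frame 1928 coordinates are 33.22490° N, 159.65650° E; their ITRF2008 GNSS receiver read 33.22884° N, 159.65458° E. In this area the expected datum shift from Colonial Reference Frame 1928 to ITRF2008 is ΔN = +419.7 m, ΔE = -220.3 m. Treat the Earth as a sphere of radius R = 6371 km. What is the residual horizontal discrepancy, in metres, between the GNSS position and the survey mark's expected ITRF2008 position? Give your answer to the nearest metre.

46 m

Observed coordinate differences: Δφ = +0.00394°, Δλ = -0.00192°.
Converting to metres (1° lat = 111195 m, cos φ = 0.836526): observed ΔN = 438.1 m, observed ΔE = -178.6 m.
Subtracting the expected shift leaves a residual of 438.1 − (419.7) = 18.4 m north and -178.6 − (-220.3) = 41.7 m east.
Residual distance = √(18.4² + 41.7²) = 45.6 m.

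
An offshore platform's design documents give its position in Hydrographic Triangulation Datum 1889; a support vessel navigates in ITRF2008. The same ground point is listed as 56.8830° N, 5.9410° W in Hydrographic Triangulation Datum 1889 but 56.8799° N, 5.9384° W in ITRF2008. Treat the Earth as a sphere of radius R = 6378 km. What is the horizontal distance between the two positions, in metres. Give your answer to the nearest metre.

Δφ = 56.8799° − 56.8830° = -0.0031°; Δλ = -5.9384° − -5.9410° = +0.0026°.
1° along a meridian = πR/180 = 111317 m.
ΔN = Δφ × 111317 = -345.1 m; ΔE = Δλ × 111317 × cos(56.8830°) = +0.0026 × 111317 × 0.546350 = 158.1 m.
Distance = √(ΔE² + ΔN²) = √(158.1² + (-345.1)²) = 379.6 m.

380 m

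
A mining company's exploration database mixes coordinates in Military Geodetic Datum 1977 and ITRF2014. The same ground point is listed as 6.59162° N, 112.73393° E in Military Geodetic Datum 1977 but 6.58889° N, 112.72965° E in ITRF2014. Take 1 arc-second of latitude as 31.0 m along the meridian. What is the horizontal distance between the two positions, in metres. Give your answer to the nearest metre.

564 m

Δφ = 6.58889° − 6.59162° = -0.00273°; Δλ = 112.72965° − 112.73393° = -0.00428°.
1° of latitude = 3600 × 31.00 = 111600 m.
ΔN = Δφ × 111600 = -304.7 m; ΔE = Δλ × 111600 × cos(6.59162°) = -0.00428 × 111600 × 0.993390 = -474.5 m.
Distance = √(ΔE² + ΔN²) = √((-474.5)² + (-304.7)²) = 563.9 m.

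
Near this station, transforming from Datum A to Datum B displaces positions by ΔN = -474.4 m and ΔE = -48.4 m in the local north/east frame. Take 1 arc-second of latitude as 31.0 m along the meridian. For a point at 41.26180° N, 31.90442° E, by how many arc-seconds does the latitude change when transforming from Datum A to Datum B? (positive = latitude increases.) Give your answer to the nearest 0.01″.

Δφ = -15.30″

1″ of latitude = 31.00 m, so Δφ = -474.4 / 31.00 = -15.303″.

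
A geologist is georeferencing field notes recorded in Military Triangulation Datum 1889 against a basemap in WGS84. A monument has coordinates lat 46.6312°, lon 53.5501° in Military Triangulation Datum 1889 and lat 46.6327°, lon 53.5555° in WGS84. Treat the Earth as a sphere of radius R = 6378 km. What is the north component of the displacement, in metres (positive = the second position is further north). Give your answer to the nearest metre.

ΔN = 167 m

Δφ = 46.6327° − 46.6312° = +0.0015°; Δλ = 53.5555° − 53.5501° = +0.0054°.
1° along a meridian = πR/180 = 111317 m.
ΔN = Δφ × 111317 = 167.0 m; ΔE = Δλ × 111317 × cos(46.6312°) = +0.0054 × 111317 × 0.686692 = 412.8 m.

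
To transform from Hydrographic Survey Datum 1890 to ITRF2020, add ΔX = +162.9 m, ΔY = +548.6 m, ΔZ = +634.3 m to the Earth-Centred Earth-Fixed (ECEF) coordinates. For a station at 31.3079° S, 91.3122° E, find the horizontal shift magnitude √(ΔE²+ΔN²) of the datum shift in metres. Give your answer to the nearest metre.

843 m

At φ = -31.3079°, λ = 91.3122°: sin φ = -0.519637, cos φ = 0.854387, sin λ = 0.999738, cos λ = -0.022900.
ΔE = −sin λ·ΔX + cos λ·ΔY = −(0.999738)·(162.9) + (-0.022900)·(548.6) = -175.42 m.
ΔN = −sin φ cos λ·ΔX − sin φ sin λ·ΔY + cos φ·ΔZ = −(-0.519637)(-0.022900)(162.9) − (-0.519637)(0.999738)(548.6) + (0.854387)(634.3) = 825.00 m.
Horizontal magnitude = √(ΔE² + ΔN²) = √((-175.42)² + 825.00²) = 843.44 m.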